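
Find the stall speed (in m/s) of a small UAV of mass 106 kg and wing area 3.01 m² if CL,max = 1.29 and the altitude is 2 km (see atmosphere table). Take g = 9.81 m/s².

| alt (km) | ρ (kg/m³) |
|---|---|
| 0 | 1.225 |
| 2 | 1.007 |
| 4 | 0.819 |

V_stall = 23.1 m/s

At 2 km, from the table: ρ = 1.007 kg/m³.
Weight W = mg = 106 × 9.81 = 1040 N.
V_stall = √(2W/(ρ·S·CL,max)) = √(2 × 1040 / (1.007 × 3.01 × 1.29))
V_stall = √531.9 = 23.1 m/s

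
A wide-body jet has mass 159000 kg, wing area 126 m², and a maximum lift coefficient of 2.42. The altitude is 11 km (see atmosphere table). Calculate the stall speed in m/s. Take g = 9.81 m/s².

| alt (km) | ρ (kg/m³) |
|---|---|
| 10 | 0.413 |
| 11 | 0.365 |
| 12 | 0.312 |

At 11 km, from the table: ρ = 0.365 kg/m³.
Stall occurs when L = W at CL,max. W = mg = 159000 × 9.81 = 1.56×10^6 N.
V_stall = √(2W/(ρ·S·CL,max)) = √(2 × 1.56×10^6 / (0.365 × 126 × 2.42))
V_stall = √28030 = 167 m/s

V_stall = 167 m/s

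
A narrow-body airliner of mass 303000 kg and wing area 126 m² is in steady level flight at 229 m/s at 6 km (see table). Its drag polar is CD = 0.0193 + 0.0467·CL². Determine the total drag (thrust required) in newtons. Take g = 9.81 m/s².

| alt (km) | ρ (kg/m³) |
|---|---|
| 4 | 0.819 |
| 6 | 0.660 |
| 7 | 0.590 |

D = 2.31×10^5 N

At 6 km, from the table: ρ = 0.660 kg/m³.
Level flight ⇒ L = W = m·g = 303000 × 9.81 = 2.9724×10^6 N.
q = ½ρv² = ½ × 0.66 × 229² = 17310 Pa.
CL = 2W/(ρv²S) = 2×2.9724×10^6/(0.66×229²×126) = 1.363.
CD = 0.0193 + 0.0467 × 1.363² = 0.1061.
D = q·S·CD = 17310 × 126 × 0.1061 = 2.313×10^5 N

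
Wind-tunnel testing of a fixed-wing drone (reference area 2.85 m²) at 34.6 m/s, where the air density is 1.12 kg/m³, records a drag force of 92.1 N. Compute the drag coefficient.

CD = 0.0482

From D = ½ρv²S·CD, rearranging gives CD = 2D/(ρv²S).
CD = 2 × 92.1 / (1.12 × 34.6² × 2.85) = 0.0482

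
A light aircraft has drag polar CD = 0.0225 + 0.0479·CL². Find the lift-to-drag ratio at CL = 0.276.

L/D = 10.6

CD = 0.0225 + 0.0479 × 0.276² = 0.02615
L/D = CL/CD = 0.276 / 0.02615 = 10.6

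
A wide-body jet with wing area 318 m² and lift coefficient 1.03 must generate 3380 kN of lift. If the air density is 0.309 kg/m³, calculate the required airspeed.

v = 258 m/s

L = ½ρv²S·CL ⇒ v = √(2L/(ρ·S·CL))
v = √(2 × 3.38×10^6 / (0.309 × 318 × 1.03)) = √66790 = 258 m/s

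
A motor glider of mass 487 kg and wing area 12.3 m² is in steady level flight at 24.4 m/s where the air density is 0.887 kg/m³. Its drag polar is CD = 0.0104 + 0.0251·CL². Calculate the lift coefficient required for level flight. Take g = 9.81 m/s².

CL = 1.47

In steady level flight, lift balances weight: W = mg = 487 × 9.81 = 4777.5 N.
q = ½ρv² = ½ × 0.887 × 24.4² = 264 Pa.
CL = W/(q·S) = 4777.5 / (264 × 12.3) = 1.471.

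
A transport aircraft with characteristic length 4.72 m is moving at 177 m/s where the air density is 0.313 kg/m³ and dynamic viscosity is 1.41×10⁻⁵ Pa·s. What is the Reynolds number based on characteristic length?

Re = 1.85×10^7

Re = ρ·v·c/μ = 0.313 × 177 × 4.72 / (1.41×10⁻⁵) = 1.85×10^7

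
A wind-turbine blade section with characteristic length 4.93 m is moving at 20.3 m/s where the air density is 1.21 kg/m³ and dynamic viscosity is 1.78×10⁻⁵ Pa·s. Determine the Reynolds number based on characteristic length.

Re = 6.8×10^6

Re = ρ·v·c/μ = 1.21 × 20.3 × 4.93 / (1.78×10⁻⁵) = 6.8×10^6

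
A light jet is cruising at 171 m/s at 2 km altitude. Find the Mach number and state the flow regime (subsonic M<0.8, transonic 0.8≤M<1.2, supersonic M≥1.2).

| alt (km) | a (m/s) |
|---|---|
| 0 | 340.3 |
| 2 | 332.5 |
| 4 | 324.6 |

At 2 km, from the table: a = 332.5 m/s.
M = v/a = 171 / 332.5 = 0.514
M = 0.514 → subsonic.

M = 0.514 (subsonic)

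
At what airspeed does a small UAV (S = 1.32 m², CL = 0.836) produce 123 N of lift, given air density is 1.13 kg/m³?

v = 14 m/s

L = ½ρv²S·CL ⇒ v = √(2L/(ρ·S·CL))
v = √(2 × 123 / (1.13 × 1.32 × 0.836)) = √197.3 = 14 m/s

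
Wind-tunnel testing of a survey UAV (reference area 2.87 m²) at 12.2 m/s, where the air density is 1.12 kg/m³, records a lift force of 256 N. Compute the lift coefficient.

From L = ½ρv²S·CL, rearranging gives CL = 2L/(ρv²S).
CL = 2 × 256 / (1.12 × 12.2² × 2.87) = 1.07

CL = 1.07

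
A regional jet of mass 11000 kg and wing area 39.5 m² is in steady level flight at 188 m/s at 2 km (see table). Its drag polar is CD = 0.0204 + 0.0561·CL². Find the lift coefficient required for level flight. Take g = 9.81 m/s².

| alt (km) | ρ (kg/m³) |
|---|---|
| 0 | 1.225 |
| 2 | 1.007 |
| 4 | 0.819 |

CL = 0.154

At 2 km, from the table: ρ = 1.007 kg/m³.
Weight W = mg = 11000 × 9.81 = 1.0791×10^5 N; in level flight L = W.
q = ½ρv² = ½ × 1.007 × 188² = 17800 Pa.
CL = 2W/(ρv²S) = 2×1.0791×10^5/(1.007×188²×39.5) = 0.1535.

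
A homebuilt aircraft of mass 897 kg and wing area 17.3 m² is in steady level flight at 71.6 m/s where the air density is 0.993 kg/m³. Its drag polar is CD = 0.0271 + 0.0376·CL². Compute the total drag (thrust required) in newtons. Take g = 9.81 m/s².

In steady level flight, lift balances weight: W = mg = 897 × 9.81 = 8799.6 N.
Dynamic pressure q = 0.5 × 0.993 × 71.6² = 2545 Pa.
CL = W/(q·S) = 8799.6 / (2545 × 17.3) = 0.1998.
CD = 0.0271 + 0.0376 × 0.1998² = 0.0286.
D = q·S·CD = 2545 × 17.3 × 0.0286 = 1259 N

D = 1260 N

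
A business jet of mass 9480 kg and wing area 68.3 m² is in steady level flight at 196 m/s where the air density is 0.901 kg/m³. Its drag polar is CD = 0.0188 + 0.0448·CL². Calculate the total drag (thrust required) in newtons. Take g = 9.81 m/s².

D = 22500 N

In steady level flight, lift balances weight: W = mg = 9480 × 9.81 = 92999 N.
q = ½ρv² = ½ × 0.901 × 196² = 17310 Pa.
CL = 2W/(ρv²S) = 2×92999/(0.901×196²×68.3) = 0.07868.
CD = 0.0188 + 0.0448 × 0.07868² = 0.01908.
D = q·S·CD = 17310 × 68.3 × 0.01908 = 22550 N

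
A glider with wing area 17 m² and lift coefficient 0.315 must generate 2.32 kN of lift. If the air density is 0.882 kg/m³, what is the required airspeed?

L = ½ρv²S·CL ⇒ v = √(2L/(ρ·S·CL))
v = √(2 × 2320 / (0.882 × 17 × 0.315)) = √982.4 = 31.3 m/s

v = 31.3 m/s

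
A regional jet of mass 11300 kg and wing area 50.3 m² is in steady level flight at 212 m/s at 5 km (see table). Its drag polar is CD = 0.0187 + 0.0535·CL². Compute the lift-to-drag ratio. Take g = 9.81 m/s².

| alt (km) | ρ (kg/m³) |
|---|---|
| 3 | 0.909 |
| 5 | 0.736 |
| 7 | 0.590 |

L/D = 6.78

At 5 km, from the table: ρ = 0.736 kg/m³.
Weight W = mg = 11300 × 9.81 = 1.1085×10^5 N; in level flight L = W.
Dynamic pressure q = 0.5 × 0.736 × 212² = 16540 Pa.
CL = 2W/(ρv²S) = 2×1.1085×10^5/(0.736×212²×50.3) = 0.1332.
CD = 0.0187 + 0.0535 × 0.1332² = 0.01965.
L/D = CL/CD = 0.1332 / 0.01965 = 6.78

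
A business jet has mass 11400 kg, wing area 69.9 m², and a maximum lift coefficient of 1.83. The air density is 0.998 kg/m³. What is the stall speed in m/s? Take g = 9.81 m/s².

V_stall = 41.9 m/s

Weight W = mg = 11400 × 9.81 = 1.118×10^5 N.
V_stall = √(2W/(ρ·S·CL,max)) = √(2 × 1.118×10^5 / (0.998 × 69.9 × 1.83))
V_stall = √1752 = 41.9 m/s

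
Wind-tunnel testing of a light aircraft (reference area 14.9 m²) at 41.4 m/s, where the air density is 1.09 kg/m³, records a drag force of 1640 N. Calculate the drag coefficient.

CD = 0.118

From D = ½ρv²S·CD, rearranging gives CD = 2D/(ρv²S).
CD = 2 × 1640 / (1.09 × 41.4² × 14.9) = 0.118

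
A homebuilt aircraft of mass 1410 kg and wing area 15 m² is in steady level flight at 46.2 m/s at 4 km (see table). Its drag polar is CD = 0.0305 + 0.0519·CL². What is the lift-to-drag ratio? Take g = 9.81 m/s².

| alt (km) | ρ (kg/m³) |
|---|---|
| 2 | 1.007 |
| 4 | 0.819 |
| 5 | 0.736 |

L/D = 12

At 4 km, from the table: ρ = 0.819 kg/m³.
Weight W = mg = 1410 × 9.81 = 13832 N; in level flight L = W.
Dynamic pressure q = 0.5 × 0.819 × 46.2² = 874.1 Pa.
CL = W/(q·S) = 13832 / (874.1 × 15) = 1.055.
CD = 0.0305 + 0.0519 × 1.055² = 0.08827.
L/D = CL/CD = 1.055 / 0.08827 = 12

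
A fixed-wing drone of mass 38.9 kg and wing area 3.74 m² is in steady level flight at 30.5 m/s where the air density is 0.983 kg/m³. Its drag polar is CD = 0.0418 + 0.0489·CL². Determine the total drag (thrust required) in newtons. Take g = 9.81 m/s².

Weight W = mg = 38.9 × 9.81 = 381.61 N; in level flight L = W.
Dynamic pressure q = 0.5 × 0.983 × 30.5² = 457.2 Pa.
Required CL = L/(qS) = 381.61/(457.2·3.74) = 0.2232.
CD = 0.0418 + 0.0489 × 0.2232² = 0.04424.
D = q·S·CD = 457.2 × 3.74 × 0.04424 = 75.64 N

D = 75.6 N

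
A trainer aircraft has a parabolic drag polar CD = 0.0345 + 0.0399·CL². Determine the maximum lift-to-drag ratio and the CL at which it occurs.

(L/D)max = 13.5, at CL = 0.93

For CD = CD0 + K·CL², (L/D)max occurs at CL* = √(CD0/K) and equals 1/(2√(K·CD0)).
(L/D)max = 1/(2√(0.0399 × 0.0345)) = 1/(2 × 0.0371) = 13.5
CL* = √(0.0345/0.0399) = 0.93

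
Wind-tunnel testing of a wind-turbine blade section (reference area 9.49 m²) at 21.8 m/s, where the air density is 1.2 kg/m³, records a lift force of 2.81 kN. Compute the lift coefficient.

CL = 1.04

From L = ½ρv²S·CL, rearranging gives CL = 2L/(ρv²S).
CL = 2 × 2810 / (1.2 × 21.8² × 9.49) = 1.04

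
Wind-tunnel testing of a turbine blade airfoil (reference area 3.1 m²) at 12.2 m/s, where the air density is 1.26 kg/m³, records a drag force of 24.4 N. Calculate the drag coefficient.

CD = 0.0839

From D = ½ρv²S·CD, rearranging gives CD = 2D/(ρv²S).
CD = 2 × 24.4 / (1.26 × 12.2² × 3.1) = 0.0839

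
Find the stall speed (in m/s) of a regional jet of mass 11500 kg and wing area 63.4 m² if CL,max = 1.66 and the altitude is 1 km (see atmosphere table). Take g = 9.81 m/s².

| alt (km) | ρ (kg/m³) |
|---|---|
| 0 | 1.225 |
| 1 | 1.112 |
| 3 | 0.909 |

At 1 km, from the table: ρ = 1.112 kg/m³.
At stall, lift equals weight: L = W = m·g = 11500 × 9.81 = 1.128×10^5 N.
From L = ½ρV²S·CL,max = W: V_stall = √(2W/(ρSCL,max)) = √(2·1.128×10^5/(1.112·63.4·1.66))
V_stall = √1928 = 43.9 m/s

V_stall = 43.9 m/s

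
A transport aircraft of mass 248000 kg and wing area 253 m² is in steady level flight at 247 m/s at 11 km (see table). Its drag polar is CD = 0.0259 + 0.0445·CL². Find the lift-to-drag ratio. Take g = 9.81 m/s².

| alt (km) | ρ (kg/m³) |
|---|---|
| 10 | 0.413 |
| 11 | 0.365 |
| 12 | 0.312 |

At 11 km, from the table: ρ = 0.365 kg/m³.
Weight W = mg = 248000 × 9.81 = 2.4329×10^6 N; in level flight L = W.
q = ½ρv² = ½ × 0.365 × 247² = 11130 Pa.
CL = W/(q·S) = 2.4329×10^6 / (11130 × 253) = 0.8637.
CD = 0.0259 + 0.0445 × 0.8637² = 0.05909.
L/D = CL/CD = 0.8637 / 0.05909 = 14.6

L/D = 14.6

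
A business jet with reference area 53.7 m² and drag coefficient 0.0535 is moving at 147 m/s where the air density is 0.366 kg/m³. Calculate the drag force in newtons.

Dynamic pressure q = ½ρv² = ½ × 0.366 × 147² = 3954 Pa.
D = q·S·CD = 3954 × 53.7 × 0.0535 = 11400 N ≈ 11.4 kN

D = 11400 N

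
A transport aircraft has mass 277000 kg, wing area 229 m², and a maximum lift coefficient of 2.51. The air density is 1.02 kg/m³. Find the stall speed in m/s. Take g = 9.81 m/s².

Stall occurs when L = W at CL,max. W = mg = 277000 × 9.81 = 2.717×10^6 N.
From L = ½ρV²S·CL,max = W: V_stall = √(2W/(ρSCL,max)) = √(2·2.717×10^6/(1.02·229·2.51))
V_stall = √9270 = 96.3 m/s

V_stall = 96.3 m/s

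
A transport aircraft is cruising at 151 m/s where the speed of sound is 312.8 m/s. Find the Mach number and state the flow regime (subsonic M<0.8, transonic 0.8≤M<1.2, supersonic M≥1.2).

M = 0.483 (subsonic)

M = v/a = 151 / 312.8 = 0.483
M = 0.483 → subsonic.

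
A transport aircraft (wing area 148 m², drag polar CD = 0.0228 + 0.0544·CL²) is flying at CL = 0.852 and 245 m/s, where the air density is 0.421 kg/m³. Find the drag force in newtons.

D = 1.16×10^5 N

CD = 0.0228 + 0.0544 × 0.852² = 0.06229
D = ½ρv²S·CD = ½ × 0.421 × 245² × 148 × 0.06229 = 1.16×10^5 N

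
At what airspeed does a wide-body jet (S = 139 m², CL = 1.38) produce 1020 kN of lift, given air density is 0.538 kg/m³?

L = ½ρv²S·CL ⇒ v = √(2L/(ρ·S·CL))
v = √(2 × 1.02×10^6 / (0.538 × 139 × 1.38)) = √19770 = 141 m/s

v = 141 m/s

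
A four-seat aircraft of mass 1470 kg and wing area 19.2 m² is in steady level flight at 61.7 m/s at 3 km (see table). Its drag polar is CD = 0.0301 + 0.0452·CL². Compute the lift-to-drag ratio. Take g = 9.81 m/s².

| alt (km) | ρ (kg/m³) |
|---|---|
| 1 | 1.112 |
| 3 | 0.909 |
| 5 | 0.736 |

At 3 km, from the table: ρ = 0.909 kg/m³.
Weight W = mg = 1470 × 9.81 = 14421 N; in level flight L = W.
Dynamic pressure q = 0.5 × 0.909 × 61.7² = 1730 Pa.
CL = W/(q·S) = 14421 / (1730 × 19.2) = 0.4341.
CD = 0.0301 + 0.0452 × 0.4341² = 0.03862.
L/D = CL/CD = 0.4341 / 0.03862 = 11.2

L/D = 11.2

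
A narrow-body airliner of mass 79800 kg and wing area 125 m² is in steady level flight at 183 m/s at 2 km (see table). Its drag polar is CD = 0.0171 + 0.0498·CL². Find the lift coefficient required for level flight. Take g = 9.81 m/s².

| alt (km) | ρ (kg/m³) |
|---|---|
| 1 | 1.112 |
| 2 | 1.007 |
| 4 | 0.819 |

CL = 0.371

At 2 km, from the table: ρ = 1.007 kg/m³.
Level flight ⇒ L = W = m·g = 79800 × 9.81 = 7.8284×10^5 N.
Dynamic pressure q = 0.5 × 1.007 × 183² = 16860 Pa.
Required CL = L/(qS) = 7.8284×10^5/(16860·125) = 0.3714.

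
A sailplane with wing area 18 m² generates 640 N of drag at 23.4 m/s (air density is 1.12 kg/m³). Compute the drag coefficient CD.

CD = 0.116

From D = ½ρv²S·CD, rearranging gives CD = 2D/(ρv²S).
CD = 2 × 640 / (1.12 × 23.4² × 18) = 0.116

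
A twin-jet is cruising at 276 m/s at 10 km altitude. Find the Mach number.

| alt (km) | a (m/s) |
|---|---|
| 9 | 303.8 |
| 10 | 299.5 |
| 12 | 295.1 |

M = 0.922

At 10 km, from the table: a = 299.5 m/s.
M = v/a = 276 / 299.5 = 0.922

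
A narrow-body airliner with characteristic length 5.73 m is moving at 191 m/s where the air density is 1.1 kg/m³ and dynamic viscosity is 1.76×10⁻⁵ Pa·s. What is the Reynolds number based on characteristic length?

Re = 6.84×10^7

Re = ρ·v·c/μ = 1.1 × 191 × 5.73 / (1.76×10⁻⁵) = 6.84×10^7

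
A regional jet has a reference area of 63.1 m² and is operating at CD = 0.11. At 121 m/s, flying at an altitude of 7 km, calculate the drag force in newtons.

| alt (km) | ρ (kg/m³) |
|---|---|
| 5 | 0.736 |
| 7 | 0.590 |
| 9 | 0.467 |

At 7 km, from the table: ρ = 0.590 kg/m³.
Dynamic pressure q = ½ρv² = ½ × 0.59 × 121² = 4319 Pa.
D = q·S·CD = 4319 × 63.1 × 0.11 = 30000 N ≈ 30 kN

D = 30000 N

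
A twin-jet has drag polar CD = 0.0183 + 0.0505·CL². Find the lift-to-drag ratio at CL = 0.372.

CD = 0.0183 + 0.0505 × 0.372² = 0.02529
L/D = CL/CD = 0.372 / 0.02529 = 14.7

L/D = 14.7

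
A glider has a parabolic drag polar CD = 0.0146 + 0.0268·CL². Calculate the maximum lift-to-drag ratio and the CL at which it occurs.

(L/D)max = 25.3, at CL = 0.738

For CD = CD0 + K·CL², (L/D)max occurs at CL* = √(CD0/K) and equals 1/(2√(K·CD0)).
(L/D)max = 1/(2√(0.0268 × 0.0146)) = 1/(2 × 0.01978) = 25.3
CL* = √(0.0146/0.0268) = 0.738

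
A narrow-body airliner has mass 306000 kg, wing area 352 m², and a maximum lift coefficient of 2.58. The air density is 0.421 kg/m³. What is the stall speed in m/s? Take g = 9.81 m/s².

V_stall = 125 m/s

Weight W = mg = 306000 × 9.81 = 3.002×10^6 N.
V_stall = √(2W/(ρ·S·CL,max)) = √(2 × 3.002×10^6 / (0.421 × 352 × 2.58))
V_stall = √15700 = 125 m/s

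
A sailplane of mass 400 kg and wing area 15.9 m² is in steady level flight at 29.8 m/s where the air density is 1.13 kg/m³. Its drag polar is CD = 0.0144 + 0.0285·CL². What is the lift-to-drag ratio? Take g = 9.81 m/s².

L/D = 23.1

In steady level flight, lift balances weight: W = mg = 400 × 9.81 = 3924 N.
q = ½ρv² = ½ × 1.13 × 29.8² = 501.7 Pa.
CL = W/(q·S) = 3924 / (501.7 × 15.9) = 0.4919.
CD = 0.0144 + 0.0285 × 0.4919² = 0.0213.
L/D = CL/CD = 0.4919 / 0.0213 = 23.1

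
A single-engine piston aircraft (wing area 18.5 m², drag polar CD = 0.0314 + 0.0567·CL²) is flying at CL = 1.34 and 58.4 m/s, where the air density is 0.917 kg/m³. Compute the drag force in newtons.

CD = 0.0314 + 0.0567 × 1.34² = 0.1332
D = ½ρv²S·CD = ½ × 0.917 × 58.4² × 18.5 × 0.1332 = 3850 N

D = 3850 N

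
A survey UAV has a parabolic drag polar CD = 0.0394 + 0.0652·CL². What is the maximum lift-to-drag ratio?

For CD = CD0 + K·CL², (L/D)max occurs at CL* = √(CD0/K) and equals 1/(2√(K·CD0)).
(L/D)max = 1/(2√(0.0652 × 0.0394)) = 1/(2 × 0.05068) = 9.87

(L/D)max = 9.87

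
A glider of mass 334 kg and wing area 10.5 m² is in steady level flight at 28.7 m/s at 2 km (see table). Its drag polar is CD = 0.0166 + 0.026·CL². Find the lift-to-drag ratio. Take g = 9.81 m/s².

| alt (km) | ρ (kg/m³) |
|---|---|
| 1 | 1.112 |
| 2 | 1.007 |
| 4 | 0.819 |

At 2 km, from the table: ρ = 1.007 kg/m³.
Weight W = mg = 334 × 9.81 = 3276.5 N; in level flight L = W.
Dynamic pressure q = 0.5 × 1.007 × 28.7² = 414.7 Pa.
CL = W/(q·S) = 3276.5 / (414.7 × 10.5) = 0.7524.
CD = 0.0166 + 0.026 × 0.7524² = 0.03132.
L/D = CL/CD = 0.7524 / 0.03132 = 24

L/D = 24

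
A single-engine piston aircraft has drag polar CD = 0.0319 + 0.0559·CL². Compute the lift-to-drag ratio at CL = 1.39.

L/D = 9.94

CD = 0.0319 + 0.0559 × 1.39² = 0.1399
L/D = CL/CD = 1.39 / 0.1399 = 9.94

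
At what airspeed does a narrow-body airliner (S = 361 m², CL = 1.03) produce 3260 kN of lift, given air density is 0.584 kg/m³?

v = 173 m/s

L = ½ρv²S·CL ⇒ v = √(2L/(ρ·S·CL))
v = √(2 × 3.26×10^6 / (0.584 × 361 × 1.03)) = √30030 = 173 m/s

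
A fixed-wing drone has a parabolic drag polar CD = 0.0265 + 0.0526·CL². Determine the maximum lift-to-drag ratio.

(L/D)max = 13.4

For CD = CD0 + K·CL², (L/D)max occurs at CL* = √(CD0/K) and equals 1/(2√(K·CD0)).
(L/D)max = 1/(2√(0.0526 × 0.0265)) = 1/(2 × 0.03733) = 13.4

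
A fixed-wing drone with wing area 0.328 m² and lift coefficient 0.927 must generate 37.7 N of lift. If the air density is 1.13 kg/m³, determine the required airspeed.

v = 14.8 m/s

L = ½ρv²S·CL ⇒ v = √(2L/(ρ·S·CL))
v = √(2 × 37.7 / (1.13 × 0.328 × 0.927)) = √219.5 = 14.8 m/s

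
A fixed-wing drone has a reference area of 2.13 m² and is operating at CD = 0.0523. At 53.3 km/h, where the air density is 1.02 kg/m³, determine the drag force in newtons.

D = 12.5 N

Convert speed: v = 53.3 km/h ÷ 3.6 = 14.81 m/s.
Dynamic pressure q = ½ρv² = ½ × 1.02 × 14.81² = 111.8 Pa.
D = q·S·CD = 111.8 × 2.13 × 0.0523 = 12.5 N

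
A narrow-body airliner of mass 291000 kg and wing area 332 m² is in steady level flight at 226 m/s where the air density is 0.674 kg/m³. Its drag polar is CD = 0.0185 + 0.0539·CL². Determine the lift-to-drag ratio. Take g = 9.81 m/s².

L/D = 15.6

Weight W = mg = 291000 × 9.81 = 2.8547×10^6 N; in level flight L = W.
q = ½ρv² = ½ × 0.674 × 226² = 17210 Pa.
CL = 2W/(ρv²S) = 2×2.8547×10^6/(0.674×226²×332) = 0.4995.
CD = 0.0185 + 0.0539 × 0.4995² = 0.03195.
L/D = CL/CD = 0.4995 / 0.03195 = 15.6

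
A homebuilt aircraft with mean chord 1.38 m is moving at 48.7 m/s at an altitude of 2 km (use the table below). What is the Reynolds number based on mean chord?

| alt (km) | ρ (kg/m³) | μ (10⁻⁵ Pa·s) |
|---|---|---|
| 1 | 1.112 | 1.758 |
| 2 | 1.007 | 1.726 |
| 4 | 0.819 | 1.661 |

Re = 3.92×10^6

At 2 km, from the table: ρ = 1.007 kg/m³, μ = 1.726×10⁻⁵ Pa·s.
Re = ρ·v·c/μ = 1.007 × 48.7 × 1.38 / (1.726×10⁻⁵) = 3.92×10^6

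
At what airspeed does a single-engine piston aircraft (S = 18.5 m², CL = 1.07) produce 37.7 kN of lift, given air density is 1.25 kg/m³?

v = 55.2 m/s

L = ½ρv²S·CL ⇒ v = √(2L/(ρ·S·CL))
v = √(2 × 37700 / (1.25 × 18.5 × 1.07)) = √3047 = 55.2 m/s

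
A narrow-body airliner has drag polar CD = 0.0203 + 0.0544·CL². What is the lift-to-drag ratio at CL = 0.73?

L/D = 14.8

CD = 0.0203 + 0.0544 × 0.73² = 0.04929
L/D = CL/CD = 0.73 / 0.04929 = 14.8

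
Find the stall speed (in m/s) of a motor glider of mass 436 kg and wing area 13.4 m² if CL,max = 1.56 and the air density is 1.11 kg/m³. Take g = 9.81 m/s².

V_stall = 19.2 m/s

Weight W = mg = 436 × 9.81 = 4277 N.
V_stall = √(2W/(ρ·S·CL,max)) = √(2 × 4277 / (1.11 × 13.4 × 1.56))
V_stall = √368.7 = 19.2 m/s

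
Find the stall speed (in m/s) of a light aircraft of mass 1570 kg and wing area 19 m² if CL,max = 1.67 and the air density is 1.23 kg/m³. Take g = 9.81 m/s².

At stall, lift equals weight: L = W = m·g = 1570 × 9.81 = 15400 N.
From L = ½ρV²S·CL,max = W: V_stall = √(2W/(ρSCL,max)) = √(2·15400/(1.23·19·1.67))
V_stall = √789.3 = 28.1 m/s

V_stall = 28.1 m/s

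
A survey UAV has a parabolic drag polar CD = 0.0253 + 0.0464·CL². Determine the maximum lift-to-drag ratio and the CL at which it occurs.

(L/D)max = 14.6, at CL = 0.738

For CD = CD0 + K·CL², (L/D)max occurs at CL* = √(CD0/K) and equals 1/(2√(K·CD0)).
(L/D)max = 1/(2√(0.0464 × 0.0253)) = 1/(2 × 0.03426) = 14.6
CL* = √(0.0253/0.0464) = 0.738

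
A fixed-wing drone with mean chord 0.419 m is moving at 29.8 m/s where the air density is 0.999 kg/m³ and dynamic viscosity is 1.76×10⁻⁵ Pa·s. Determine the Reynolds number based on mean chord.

Re = ρ·v·c/μ = 0.999 × 29.8 × 0.419 / (1.76×10⁻⁵) = 7.09×10^5

Re = 7.09×10^5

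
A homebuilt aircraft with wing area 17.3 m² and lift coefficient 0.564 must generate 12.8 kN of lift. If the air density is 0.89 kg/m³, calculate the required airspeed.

L = ½ρv²S·CL ⇒ v = √(2L/(ρ·S·CL))
v = √(2 × 12800 / (0.89 × 17.3 × 0.564)) = √2948 = 54.3 m/s

v = 54.3 m/s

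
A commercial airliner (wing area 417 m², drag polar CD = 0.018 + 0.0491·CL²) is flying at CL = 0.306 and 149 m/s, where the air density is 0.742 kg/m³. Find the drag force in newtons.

D = 77600 N

CD = 0.018 + 0.0491 × 0.306² = 0.0226
D = ½ρv²S·CD = ½ × 0.742 × 149² × 417 × 0.0226 = 77600 N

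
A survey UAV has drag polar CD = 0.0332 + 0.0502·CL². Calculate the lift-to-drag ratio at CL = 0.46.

CD = 0.0332 + 0.0502 × 0.46² = 0.04382
L/D = CL/CD = 0.46 / 0.04382 = 10.5

L/D = 10.5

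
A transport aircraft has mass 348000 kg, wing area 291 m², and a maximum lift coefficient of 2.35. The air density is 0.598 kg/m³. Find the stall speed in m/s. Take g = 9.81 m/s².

V_stall = 129 m/s

At stall, lift equals weight: L = W = m·g = 348000 × 9.81 = 3.414×10^6 N.
V_stall = √(2W/(ρ·S·CL,max)) = √(2 × 3.414×10^6 / (0.598 × 291 × 2.35))
V_stall = √16700 = 129 m/s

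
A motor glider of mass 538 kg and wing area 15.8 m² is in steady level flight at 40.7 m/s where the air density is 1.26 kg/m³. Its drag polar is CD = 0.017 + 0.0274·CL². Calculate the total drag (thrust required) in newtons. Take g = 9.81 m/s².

D = 327 N

Level flight ⇒ L = W = m·g = 538 × 9.81 = 5277.8 N.
q = ½ρv² = ½ × 1.26 × 40.7² = 1044 Pa.
Required CL = L/(qS) = 5277.8/(1044·15.8) = 0.3201.
CD = 0.017 + 0.0274 × 0.3201² = 0.01981.
D = q·S·CD = 1044 × 15.8 × 0.01981 = 326.6 N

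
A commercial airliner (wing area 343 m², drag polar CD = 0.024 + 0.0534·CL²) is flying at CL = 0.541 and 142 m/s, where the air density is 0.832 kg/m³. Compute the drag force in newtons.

D = 1.14×10^5 N

CD = 0.024 + 0.0534 × 0.541² = 0.03963
D = ½ρv²S·CD = ½ × 0.832 × 142² × 343 × 0.03963 = 1.14×10^5 N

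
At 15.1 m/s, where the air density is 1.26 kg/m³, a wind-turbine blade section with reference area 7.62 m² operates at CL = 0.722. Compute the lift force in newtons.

Dynamic pressure q = ½ρv² = ½ × 1.26 × 15.1² = 143.6 Pa.
L = q·S·CL = 143.6 × 7.62 × 0.722 = 790 N

L = 790 N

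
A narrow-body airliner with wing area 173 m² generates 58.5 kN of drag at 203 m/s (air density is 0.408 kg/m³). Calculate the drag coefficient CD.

CD = 0.0402

From D = ½ρv²S·CD, rearranging gives CD = 2D/(ρv²S).
CD = 2 × 58500 / (0.408 × 203² × 173) = 0.0402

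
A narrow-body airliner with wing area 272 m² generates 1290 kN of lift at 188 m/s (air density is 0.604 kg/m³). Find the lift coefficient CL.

CL = 0.444

From L = ½ρv²S·CL, rearranging gives CL = 2L/(ρv²S).
CL = 2 × 1.29×10^6 / (0.604 × 188² × 272) = 0.444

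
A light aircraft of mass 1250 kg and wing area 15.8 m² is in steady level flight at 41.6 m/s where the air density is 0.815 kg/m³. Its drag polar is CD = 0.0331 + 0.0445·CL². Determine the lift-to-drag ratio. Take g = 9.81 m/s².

Level flight ⇒ L = W = m·g = 1250 × 9.81 = 12262 N.
q = ½ρv² = ½ × 0.815 × 41.6² = 705.2 Pa.
CL = W/(q·S) = 12262 / (705.2 × 15.8) = 1.101.
CD = 0.0331 + 0.0445 × 1.101² = 0.087.
L/D = CL/CD = 1.101 / 0.087 = 12.7

L/D = 12.7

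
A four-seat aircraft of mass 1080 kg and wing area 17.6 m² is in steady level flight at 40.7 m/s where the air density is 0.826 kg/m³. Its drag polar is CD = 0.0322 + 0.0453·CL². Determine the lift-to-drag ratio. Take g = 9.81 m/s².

L/D = 13.1

Level flight ⇒ L = W = m·g = 1080 × 9.81 = 10595 N.
q = ½ρv² = ½ × 0.826 × 40.7² = 684.1 Pa.
CL = 2W/(ρv²S) = 2×10595/(0.826×40.7²×17.6) = 0.8799.
CD = 0.0322 + 0.0453 × 0.8799² = 0.06727.
L/D = CL/CD = 0.8799 / 0.06727 = 13.1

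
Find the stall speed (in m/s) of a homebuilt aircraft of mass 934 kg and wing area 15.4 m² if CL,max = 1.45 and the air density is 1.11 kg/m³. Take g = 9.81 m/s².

Stall occurs when L = W at CL,max. W = mg = 934 × 9.81 = 9163 N.
From L = ½ρV²S·CL,max = W: V_stall = √(2W/(ρSCL,max)) = √(2·9163/(1.11·15.4·1.45))
V_stall = √739.3 = 27.2 m/s

V_stall = 27.2 m/s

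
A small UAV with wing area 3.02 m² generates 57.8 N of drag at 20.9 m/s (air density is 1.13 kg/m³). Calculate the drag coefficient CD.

From D = ½ρv²S·CD, rearranging gives CD = 2D/(ρv²S).
CD = 2 × 57.8 / (1.13 × 20.9² × 3.02) = 0.0775

CD = 0.0775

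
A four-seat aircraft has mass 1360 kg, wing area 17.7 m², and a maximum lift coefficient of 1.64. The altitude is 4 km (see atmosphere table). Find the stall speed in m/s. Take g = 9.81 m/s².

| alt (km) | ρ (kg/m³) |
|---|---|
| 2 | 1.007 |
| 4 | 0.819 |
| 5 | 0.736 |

At 4 km, from the table: ρ = 0.819 kg/m³.
At stall, lift equals weight: L = W = m·g = 1360 × 9.81 = 13340 N.
From L = ½ρV²S·CL,max = W: V_stall = √(2W/(ρSCL,max)) = √(2·13340/(0.819·17.7·1.64))
V_stall = √1122 = 33.5 m/s

V_stall = 33.5 m/s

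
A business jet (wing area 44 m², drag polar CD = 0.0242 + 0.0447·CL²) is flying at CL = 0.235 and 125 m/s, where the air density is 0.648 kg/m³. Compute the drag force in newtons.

CD = 0.0242 + 0.0447 × 0.235² = 0.02667
D = ½ρv²S·CD = ½ × 0.648 × 125² × 44 × 0.02667 = 5940 N

D = 5940 N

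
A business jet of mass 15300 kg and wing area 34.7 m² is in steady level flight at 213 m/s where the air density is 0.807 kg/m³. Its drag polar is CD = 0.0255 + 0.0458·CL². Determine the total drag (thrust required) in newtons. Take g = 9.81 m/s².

Level flight ⇒ L = W = m·g = 15300 × 9.81 = 1.5009×10^5 N.
q = ½ρv² = ½ × 0.807 × 213² = 18310 Pa.
Required CL = L/(qS) = 1.5009×10^5/(18310·34.7) = 0.2363.
CD = 0.0255 + 0.0458 × 0.2363² = 0.02806.
D = q·S·CD = 18310 × 34.7 × 0.02806 = 17820 N

D = 17800 N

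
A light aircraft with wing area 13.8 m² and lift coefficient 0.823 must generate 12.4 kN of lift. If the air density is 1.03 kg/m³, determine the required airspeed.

v = 46 m/s

L = ½ρv²S·CL ⇒ v = √(2L/(ρ·S·CL))
v = √(2 × 12400 / (1.03 × 13.8 × 0.823)) = √2120 = 46 m/s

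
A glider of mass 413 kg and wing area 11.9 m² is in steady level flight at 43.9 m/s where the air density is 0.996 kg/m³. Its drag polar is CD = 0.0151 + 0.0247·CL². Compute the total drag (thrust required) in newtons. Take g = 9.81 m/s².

In steady level flight, lift balances weight: W = mg = 413 × 9.81 = 4051.5 N.
q = ½ρv² = ½ × 0.996 × 43.9² = 959.8 Pa.
CL = 2W/(ρv²S) = 2×4051.5/(0.996×43.9²×11.9) = 0.3547.
CD = 0.0151 + 0.0247 × 0.3547² = 0.01821.
D = q·S·CD = 959.8 × 11.9 × 0.01821 = 208 N

D = 208 N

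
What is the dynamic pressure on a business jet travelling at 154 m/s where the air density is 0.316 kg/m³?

q = ½ρv² = ½ × 0.316 × 154² = 3750 Pa

q = 3750 Pa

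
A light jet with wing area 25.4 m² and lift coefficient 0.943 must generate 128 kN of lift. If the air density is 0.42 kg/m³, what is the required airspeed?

L = ½ρv²S·CL ⇒ v = √(2L/(ρ·S·CL))
v = √(2 × 1.28×10^5 / (0.42 × 25.4 × 0.943)) = √25450 = 160 m/s

v = 160 m/s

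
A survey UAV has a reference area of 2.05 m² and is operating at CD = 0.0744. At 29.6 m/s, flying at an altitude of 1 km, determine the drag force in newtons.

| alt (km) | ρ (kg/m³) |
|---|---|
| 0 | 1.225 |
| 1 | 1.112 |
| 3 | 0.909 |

D = 74.3 N

At 1 km, from the table: ρ = 1.112 kg/m³.
D = ½ρv²S·CD = ½ × 1.112 × 29.6² × 2.05 × 0.0744 = 74.3 N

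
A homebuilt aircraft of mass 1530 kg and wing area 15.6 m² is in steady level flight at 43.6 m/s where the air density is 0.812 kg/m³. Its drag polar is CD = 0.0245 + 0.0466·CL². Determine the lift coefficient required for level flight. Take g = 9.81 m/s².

Weight W = mg = 1530 × 9.81 = 15009 N; in level flight L = W.
q = ½ρv² = ½ × 0.812 × 43.6² = 771.8 Pa.
CL = W/(q·S) = 15009 / (771.8 × 15.6) = 1.247.

CL = 1.25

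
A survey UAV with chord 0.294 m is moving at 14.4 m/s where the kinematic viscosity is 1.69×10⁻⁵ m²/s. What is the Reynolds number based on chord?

Re = 2.51×10^5

Re = v·c/ν = 14.4 × 0.294 / (1.69×10⁻⁵) = 2.51×10^5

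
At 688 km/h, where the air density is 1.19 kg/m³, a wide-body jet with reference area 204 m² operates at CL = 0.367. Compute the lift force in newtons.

Convert speed: v = 688 km/h ÷ 3.6 = 191.1 m/s.
Dynamic pressure q = ½ρv² = ½ × 1.19 × 191.1² = 21730 Pa.
L = q·S·CL = 21730 × 204 × 0.367 = 1.63×10^6 N ≈ 1630 kN

L = 1.63×10^6 N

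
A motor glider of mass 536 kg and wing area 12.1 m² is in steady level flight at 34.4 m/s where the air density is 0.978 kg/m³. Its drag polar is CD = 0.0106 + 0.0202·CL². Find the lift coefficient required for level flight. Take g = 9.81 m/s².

Weight W = mg = 536 × 9.81 = 5258.2 N; in level flight L = W.
Dynamic pressure q = 0.5 × 0.978 × 34.4² = 578.7 Pa.
CL = W/(q·S) = 5258.2 / (578.7 × 12.1) = 0.751.

CL = 0.751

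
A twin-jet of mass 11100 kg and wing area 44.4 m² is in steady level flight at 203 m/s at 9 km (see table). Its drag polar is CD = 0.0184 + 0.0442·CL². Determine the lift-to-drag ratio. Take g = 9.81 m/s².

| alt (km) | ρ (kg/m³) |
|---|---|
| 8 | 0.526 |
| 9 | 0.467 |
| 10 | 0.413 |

L/D = 12

At 9 km, from the table: ρ = 0.467 kg/m³.
Weight W = mg = 11100 × 9.81 = 1.0889×10^5 N; in level flight L = W.
q = ½ρv² = ½ × 0.467 × 203² = 9622 Pa.
CL = 2W/(ρv²S) = 2×1.0889×10^5/(0.467×203²×44.4) = 0.2549.
CD = 0.0184 + 0.0442 × 0.2549² = 0.02127.
L/D = CL/CD = 0.2549 / 0.02127 = 12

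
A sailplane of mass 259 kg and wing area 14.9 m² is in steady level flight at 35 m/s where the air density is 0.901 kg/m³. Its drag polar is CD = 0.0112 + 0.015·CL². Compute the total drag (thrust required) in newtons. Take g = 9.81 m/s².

Weight W = mg = 259 × 9.81 = 2540.8 N; in level flight L = W.
Dynamic pressure q = 0.5 × 0.901 × 35² = 551.9 Pa.
CL = W/(q·S) = 2540.8 / (551.9 × 14.9) = 0.309.
CD = 0.0112 + 0.015 × 0.309² = 0.01263.
D = q·S·CD = 551.9 × 14.9 × 0.01263 = 103.9 N

D = 104 N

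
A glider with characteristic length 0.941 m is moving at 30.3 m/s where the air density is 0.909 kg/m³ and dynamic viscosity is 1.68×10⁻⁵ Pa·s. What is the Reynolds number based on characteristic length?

Re = 1.54×10^6

Re = ρ·v·c/μ = 0.909 × 30.3 × 0.941 / (1.68×10⁻⁵) = 1.54×10^6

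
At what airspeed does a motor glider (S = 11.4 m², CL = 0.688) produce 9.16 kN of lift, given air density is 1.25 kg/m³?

v = 43.2 m/s

L = ½ρv²S·CL ⇒ v = √(2L/(ρ·S·CL))
v = √(2 × 9160 / (1.25 × 11.4 × 0.688)) = √1869 = 43.2 m/s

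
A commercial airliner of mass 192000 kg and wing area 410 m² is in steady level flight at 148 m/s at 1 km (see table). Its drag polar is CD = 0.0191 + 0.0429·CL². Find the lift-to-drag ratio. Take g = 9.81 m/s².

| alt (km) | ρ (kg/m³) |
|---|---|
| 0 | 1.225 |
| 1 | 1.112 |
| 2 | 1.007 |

At 1 km, from the table: ρ = 1.112 kg/m³.
Level flight ⇒ L = W = m·g = 192000 × 9.81 = 1.8835×10^6 N.
q = ½ρv² = ½ × 1.112 × 148² = 12180 Pa.
CL = 2W/(ρv²S) = 2×1.8835×10^6/(1.112×148²×410) = 0.3772.
CD = 0.0191 + 0.0429 × 0.3772² = 0.0252.
L/D = CL/CD = 0.3772 / 0.0252 = 15

L/D = 15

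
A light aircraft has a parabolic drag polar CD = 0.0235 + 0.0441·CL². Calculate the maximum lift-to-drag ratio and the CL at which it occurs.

(L/D)max = 15.5, at CL = 0.73

For CD = CD0 + K·CL², (L/D)max occurs at CL* = √(CD0/K) and equals 1/(2√(K·CD0)).
(L/D)max = 1/(2√(0.0441 × 0.0235)) = 1/(2 × 0.03219) = 15.5
CL* = √(0.0235/0.0441) = 0.73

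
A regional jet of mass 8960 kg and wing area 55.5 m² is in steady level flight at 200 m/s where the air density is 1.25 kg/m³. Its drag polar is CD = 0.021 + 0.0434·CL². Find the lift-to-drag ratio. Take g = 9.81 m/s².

L/D = 2.99

Level flight ⇒ L = W = m·g = 8960 × 9.81 = 87898 N.
Dynamic pressure q = 0.5 × 1.25 × 200² = 25000 Pa.
CL = 2W/(ρv²S) = 2×87898/(1.25×200²×55.5) = 0.06335.
CD = 0.021 + 0.0434 × 0.06335² = 0.02117.
L/D = CL/CD = 0.06335 / 0.02117 = 2.99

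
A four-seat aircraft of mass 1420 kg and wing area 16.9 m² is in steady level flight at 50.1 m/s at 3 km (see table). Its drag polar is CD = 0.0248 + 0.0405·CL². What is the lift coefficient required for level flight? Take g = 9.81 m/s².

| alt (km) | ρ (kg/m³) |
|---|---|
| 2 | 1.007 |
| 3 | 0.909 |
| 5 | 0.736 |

CL = 0.723

At 3 km, from the table: ρ = 0.909 kg/m³.
Weight W = mg = 1420 × 9.81 = 13930 N; in level flight L = W.
q = ½ρv² = ½ × 0.909 × 50.1² = 1141 Pa.
CL = W/(q·S) = 13930 / (1141 × 16.9) = 0.7225.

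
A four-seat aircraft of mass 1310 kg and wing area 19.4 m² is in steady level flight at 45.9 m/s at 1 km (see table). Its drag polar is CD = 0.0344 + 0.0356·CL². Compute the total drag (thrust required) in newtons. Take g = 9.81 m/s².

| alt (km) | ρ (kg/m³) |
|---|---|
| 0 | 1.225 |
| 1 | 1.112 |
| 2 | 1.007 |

D = 1040 N

At 1 km, from the table: ρ = 1.112 kg/m³.
In steady level flight, lift balances weight: W = mg = 1310 × 9.81 = 12851 N.
Dynamic pressure q = 0.5 × 1.112 × 45.9² = 1171 Pa.
CL = 2W/(ρv²S) = 2×12851/(1.112×45.9²×19.4) = 0.5655.
CD = 0.0344 + 0.0356 × 0.5655² = 0.04578.
D = q·S·CD = 1171 × 19.4 × 0.04578 = 1040 N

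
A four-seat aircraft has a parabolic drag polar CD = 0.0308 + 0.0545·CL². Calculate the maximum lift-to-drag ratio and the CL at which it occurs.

(L/D)max = 12.2, at CL = 0.752

For CD = CD0 + K·CL², (L/D)max occurs at CL* = √(CD0/K) and equals 1/(2√(K·CD0)).
(L/D)max = 1/(2√(0.0545 × 0.0308)) = 1/(2 × 0.04097) = 12.2
CL* = √(0.0308/0.0545) = 0.752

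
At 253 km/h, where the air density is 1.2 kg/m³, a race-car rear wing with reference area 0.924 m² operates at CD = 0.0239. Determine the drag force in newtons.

D = 65.4 N

Convert speed: v = 253 km/h ÷ 3.6 = 70.28 m/s.
Dynamic pressure q = ½ρv² = ½ × 1.2 × 70.28² = 2963 Pa.
D = q·S·CD = 2963 × 0.924 × 0.0239 = 65.4 N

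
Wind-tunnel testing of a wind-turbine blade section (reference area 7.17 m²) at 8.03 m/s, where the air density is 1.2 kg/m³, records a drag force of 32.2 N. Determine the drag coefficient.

From D = ½ρv²S·CD, rearranging gives CD = 2D/(ρv²S).
CD = 2 × 32.2 / (1.2 × 8.03² × 7.17) = 0.116

CD = 0.116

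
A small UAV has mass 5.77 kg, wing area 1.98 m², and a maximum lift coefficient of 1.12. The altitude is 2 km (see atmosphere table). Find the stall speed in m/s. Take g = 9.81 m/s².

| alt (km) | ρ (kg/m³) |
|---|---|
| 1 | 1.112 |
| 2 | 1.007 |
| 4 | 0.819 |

At 2 km, from the table: ρ = 1.007 kg/m³.
Stall occurs when L = W at CL,max. W = mg = 5.77 × 9.81 = 56.6 N.
From L = ½ρV²S·CL,max = W: V_stall = √(2W/(ρSCL,max)) = √(2·56.6/(1.007·1.98·1.12))
V_stall = √50.69 = 7.12 m/s

V_stall = 7.12 m/s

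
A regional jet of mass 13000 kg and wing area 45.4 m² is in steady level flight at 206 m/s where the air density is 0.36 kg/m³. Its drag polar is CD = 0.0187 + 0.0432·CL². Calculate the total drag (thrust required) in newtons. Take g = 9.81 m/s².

In steady level flight, lift balances weight: W = mg = 13000 × 9.81 = 1.2753×10^5 N.
q = ½ρv² = ½ × 0.36 × 206² = 7638 Pa.
Required CL = L/(qS) = 1.2753×10^5/(7638·45.4) = 0.3677.
CD = 0.0187 + 0.0432 × 0.3677² = 0.02454.
D = q·S·CD = 7638 × 45.4 × 0.02454 = 8511 N

D = 8510 N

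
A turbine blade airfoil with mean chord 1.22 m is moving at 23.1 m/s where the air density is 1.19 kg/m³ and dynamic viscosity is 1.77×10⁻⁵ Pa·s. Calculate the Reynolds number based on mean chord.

Re = 1.89×10^6

Re = ρ·v·c/μ = 1.19 × 23.1 × 1.22 / (1.77×10⁻⁵) = 1.89×10^6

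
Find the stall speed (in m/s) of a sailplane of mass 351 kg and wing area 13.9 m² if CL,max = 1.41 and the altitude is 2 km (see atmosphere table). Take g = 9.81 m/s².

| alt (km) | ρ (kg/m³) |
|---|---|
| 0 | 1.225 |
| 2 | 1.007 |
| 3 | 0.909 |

V_stall = 18.7 m/s

At 2 km, from the table: ρ = 1.007 kg/m³.
Weight W = mg = 351 × 9.81 = 3443 N.
V_stall = √(2W/(ρ·S·CL,max)) = √(2 × 3443 / (1.007 × 13.9 × 1.41))
V_stall = √348.9 = 18.7 m/s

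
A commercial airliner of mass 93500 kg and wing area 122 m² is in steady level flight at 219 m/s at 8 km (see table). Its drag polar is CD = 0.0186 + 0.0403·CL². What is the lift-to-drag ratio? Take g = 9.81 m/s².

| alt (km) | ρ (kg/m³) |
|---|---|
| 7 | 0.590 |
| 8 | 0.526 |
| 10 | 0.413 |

At 8 km, from the table: ρ = 0.526 kg/m³.
In steady level flight, lift balances weight: W = mg = 93500 × 9.81 = 9.1724×10^5 N.
q = ½ρv² = ½ × 0.526 × 219² = 12610 Pa.
CL = W/(q·S) = 9.1724×10^5 / (12610 × 122) = 0.596.
CD = 0.0186 + 0.0403 × 0.596² = 0.03292.
L/D = CL/CD = 0.596 / 0.03292 = 18.1

L/D = 18.1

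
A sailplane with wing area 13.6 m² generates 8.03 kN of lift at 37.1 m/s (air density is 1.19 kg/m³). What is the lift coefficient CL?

CL = 0.721

From L = ½ρv²S·CL, rearranging gives CL = 2L/(ρv²S).
CL = 2 × 8030 / (1.19 × 37.1² × 13.6) = 0.721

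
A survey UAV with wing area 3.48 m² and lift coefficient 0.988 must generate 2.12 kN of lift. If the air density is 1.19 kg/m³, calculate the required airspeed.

L = ½ρv²S·CL ⇒ v = √(2L/(ρ·S·CL))
v = √(2 × 2120 / (1.19 × 3.48 × 0.988)) = √1036 = 32.2 m/s

v = 32.2 m/s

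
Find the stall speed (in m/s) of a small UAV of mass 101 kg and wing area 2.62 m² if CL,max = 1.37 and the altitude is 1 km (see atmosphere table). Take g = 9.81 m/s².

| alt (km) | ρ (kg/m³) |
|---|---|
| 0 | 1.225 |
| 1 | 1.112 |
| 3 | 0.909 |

V_stall = 22.3 m/s

At 1 km, from the table: ρ = 1.112 kg/m³.
Weight W = mg = 101 × 9.81 = 990.8 N.
V_stall = √(2W/(ρ·S·CL,max)) = √(2 × 990.8 / (1.112 × 2.62 × 1.37))
V_stall = √496.5 = 22.3 m/s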